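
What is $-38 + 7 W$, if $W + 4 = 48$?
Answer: $270$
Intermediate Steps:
$W = 44$ ($W = -4 + 48 = 44$)
$-38 + 7 W = -38 + 7 \cdot 44 = -38 + 308 = 270$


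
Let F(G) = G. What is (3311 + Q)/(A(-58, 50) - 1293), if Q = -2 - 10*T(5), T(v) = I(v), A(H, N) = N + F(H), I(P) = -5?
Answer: -3359/1301 ≈ -2.5819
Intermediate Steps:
A(H, N) = H + N (A(H, N) = N + H = H + N)
T(v) = -5
Q = 48 (Q = -2 - 10*(-5) = -2 + 50 = 48)
(3311 + Q)/(A(-58, 50) - 1293) = (3311 + 48)/((-58 + 50) - 1293) = 3359/(-8 - 1293) = 3359/(-1301) = 3359*(-1/1301) = -3359/1301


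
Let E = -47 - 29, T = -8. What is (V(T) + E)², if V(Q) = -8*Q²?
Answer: 345744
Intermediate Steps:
E = -76
(V(T) + E)² = (-8*(-8)² - 76)² = (-8*64 - 76)² = (-512 - 76)² = (-588)² = 345744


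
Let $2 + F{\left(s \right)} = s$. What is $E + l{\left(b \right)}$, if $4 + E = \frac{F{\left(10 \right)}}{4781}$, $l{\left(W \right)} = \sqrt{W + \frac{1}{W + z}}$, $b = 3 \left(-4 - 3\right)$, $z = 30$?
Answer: $- \frac{19116}{4781} + \frac{2 i \sqrt{47}}{3} \approx -3.9983 + 4.5704 i$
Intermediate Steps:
$F{\left(s \right)} = -2 + s$
$b = -21$ ($b = 3 \left(-7\right) = -21$)
$l{\left(W \right)} = \sqrt{W + \frac{1}{30 + W}}$ ($l{\left(W \right)} = \sqrt{W + \frac{1}{W + 30}} = \sqrt{W + \frac{1}{30 + W}}$)
$E = - \frac{19116}{4781}$ ($E = -4 + \frac{-2 + 10}{4781} = -4 + 8 \cdot \frac{1}{4781} = -4 + \frac{8}{4781} = - \frac{19116}{4781} \approx -3.9983$)
$E + l{\left(b \right)} = - \frac{19116}{4781} + \sqrt{\frac{1 - 21 \left(30 - 21\right)}{30 - 21}} = - \frac{19116}{4781} + \sqrt{\frac{1 - 189}{9}} = - \frac{19116}{4781} + \sqrt{\frac{1}{9} \left(-188\right)} = - \frac{19116}{4781} + \sqrt{- \frac{188}{9}} = - \frac{19116}{4781} + \frac{2 i \sqrt{47}}{3}$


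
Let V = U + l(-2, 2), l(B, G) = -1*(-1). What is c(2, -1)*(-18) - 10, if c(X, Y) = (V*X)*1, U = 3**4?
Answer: -2962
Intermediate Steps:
l(B, G) = 1
U = 81
V = 82 (V = 81 + 1 = 82)
c(X, Y) = 82*X (c(X, Y) = (82*X)*1 = 82*X)
c(2, -1)*(-18) - 10 = (82*2)*(-18) - 10 = 164*(-18) - 10 = -2952 - 10 = -2962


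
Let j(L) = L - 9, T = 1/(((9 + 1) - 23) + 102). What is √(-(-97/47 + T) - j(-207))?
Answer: 3*√423930318/4183 ≈ 14.767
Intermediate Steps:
T = 1/89 (T = 1/((10 - 23) + 102) = 1/(-13 + 102) = 1/89 ≈ 0.011236)
j(L) = -9 + L
√(-(-97/47 + T) - j(-207)) = √(-(-97/47 + 1/89) - (-9 - 207)) = √(-(-97*1/47 + 1/89) - 1*(-216)) = √(-(-97/47 + 1/89) + 216) = √(-1*(-8586/4183) + 216) = √(8586/4183 + 216) = √(912114/4183) = 3*√423930318/4183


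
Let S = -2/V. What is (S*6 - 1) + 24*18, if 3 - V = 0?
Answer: 427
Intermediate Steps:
V = 3 (V = 3 - 1*0 = 3 + 0 = 3)
S = -⅔ (S = -2/3 = -2*⅓ = -⅔ ≈ -0.66667)
(S*6 - 1) + 24*18 = (-⅔*6 - 1) + 24*18 = (-4 - 1) + 432 = -5 + 432 = 427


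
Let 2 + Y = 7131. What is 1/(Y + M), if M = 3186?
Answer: 1/10315 ≈ 9.6946e-5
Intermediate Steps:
Y = 7129 (Y = -2 + 7131 = 7129)
1/(Y + M) = 1/(7129 + 3186) = 1/10315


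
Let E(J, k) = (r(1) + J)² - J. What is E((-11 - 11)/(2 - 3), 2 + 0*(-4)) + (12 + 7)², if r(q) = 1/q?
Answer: 868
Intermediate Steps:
E(J, k) = (1 + J)² - J (E(J, k) = (1/1 + J)² - J = (1 + J)² - J)
E((-11 - 11)/(2 - 3), 2 + 0*(-4)) + (12 + 7)² = ((1 + (-11 - 11)/(2 - 3))² - (-11 - 11)/(2 - 3)) + (12 + 7)² = ((1 - 22/(-1))² - (-22)/(-1)) + 19² = ((1 - 22*(-1))² - (-22)*(-1)) + 361 = ((1 + 22)² - 1*22) + 361 = (23² - 22) + 361 = (529 - 22) + 361 = 507 + 361 = 868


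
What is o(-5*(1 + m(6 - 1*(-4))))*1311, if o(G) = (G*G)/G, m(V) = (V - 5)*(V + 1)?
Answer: -367080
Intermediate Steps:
m(V) = (1 + V)*(-5 + V) (m(V) = (-5 + V)*(1 + V) = (1 + V)*(-5 + V))
o(G) = G (o(G) = G²/G = G)
o(-5*(1 + m(6 - 1*(-4))))*1311 = -5*(1 + (-5 + (6 - 1*(-4))² - 4*(6 - 1*(-4))))*1311 = -5*(1 + (-5 + (6 + 4)² - 4*(6 + 4)))*1311 = -5*(1 + (-5 + 10² - 4*10))*1311 = -5*(1 + (-5 + 100 - 40))*1311 = -5*(1 + 55)*1311 = -5*56*1311 = -280*1311 = -367080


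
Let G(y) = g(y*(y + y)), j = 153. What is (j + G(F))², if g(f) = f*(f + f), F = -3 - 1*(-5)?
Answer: 78961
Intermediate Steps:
F = 2 (F = -3 + 5 = 2)
g(f) = 2*f² (g(f) = f*(2*f) = 2*f²)
G(y) = 8*y⁴ (G(y) = 2*(y*(y + y))² = 2*(y*(2*y))² = 2*(2*y²)² = 2*(4*y⁴) = 8*y⁴)
(j + G(F))² = (153 + 8*2⁴)² = (153 + 8*16)² = (153 + 128)² = 281² = 78961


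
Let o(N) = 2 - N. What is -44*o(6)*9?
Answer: 1584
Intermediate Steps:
-44*o(6)*9 = -44*(2 - 1*6)*9 = -44*(2 - 6)*9 = -44*(-4)*9 = 176*9 = 1584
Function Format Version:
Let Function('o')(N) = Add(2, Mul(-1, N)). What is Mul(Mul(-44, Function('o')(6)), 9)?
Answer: 1584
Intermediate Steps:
Mul(Mul(-44, Function('o')(6)), 9) = Mul(Mul(-44, Add(2, Mul(-1, 6))), 9) = Mul(Mul(-44, Add(2, -6)), 9) = Mul(Mul(-44, -4), 9) = Mul(176, 9) = 1584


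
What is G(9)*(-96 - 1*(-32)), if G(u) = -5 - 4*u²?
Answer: 21056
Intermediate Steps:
G(9)*(-96 - 1*(-32)) = (-5 - 4*9²)*(-96 - 1*(-32)) = (-5 - 4*81)*(-96 + 32) = (-5 - 324)*(-64) = -329*(-64) = 21056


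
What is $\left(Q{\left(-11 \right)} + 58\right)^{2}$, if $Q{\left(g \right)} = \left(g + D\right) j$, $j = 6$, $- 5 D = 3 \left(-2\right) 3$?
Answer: $\frac{4624}{25} \approx 184.96$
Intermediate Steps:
$D = \frac{18}{5}$ ($D = - \frac{3 \left(-2\right) 3}{5} = - \frac{\left(-6\right) 3}{5} = \left(- \frac{1}{5}\right) \left(-18\right) = \frac{18}{5} \approx 3.6$)
$Q{\left(g \right)} = \frac{108}{5} + 6 g$ ($Q{\left(g \right)} = \left(g + \frac{18}{5}\right) 6 = \left(\frac{18}{5} + g\right) 6 = \frac{108}{5} + 6 g$)
$\left(Q{\left(-11 \right)} + 58\right)^{2} = \left(\left(\frac{108}{5} + 6 \left(-11\right)\right) + 58\right)^{2} = \left(\left(\frac{108}{5} - 66\right) + 58\right)^{2} = \left(- \frac{222}{5} + 58\right)^{2} = \left(\frac{68}{5}\right)^{2} = \frac{4624}{25}$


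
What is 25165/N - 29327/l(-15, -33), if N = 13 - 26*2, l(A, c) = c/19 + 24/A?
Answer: 100679230/12363 ≈ 8143.6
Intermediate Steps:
l(A, c) = 24/A + c/19 (l(A, c) = c*(1/19) + 24/A = c/19 + 24/A = 24/A + c/19)
N = -39 (N = 13 - 52 = -39)
25165/N - 29327/l(-15, -33) = 25165/(-39) - 29327/(24/(-15) + (1/19)*(-33)) = 25165*(-1/39) - 29327/(24*(-1/15) - 33/19) = -25165/39 - 29327/(-8/5 - 33/19) = -25165/39 - 29327/(-317/95) = -25165/39 - 29327*(-95/317) = -25165/39 + 2786065/317 = 100679230/12363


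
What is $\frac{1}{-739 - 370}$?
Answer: $- \frac{1}{1109} \approx -0.00090171$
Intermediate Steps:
$\frac{1}{-739 - 370} = \frac{1}{-1109} = - \frac{1}{1109}$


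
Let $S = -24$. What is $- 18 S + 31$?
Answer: $463$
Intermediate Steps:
$- 18 S + 31 = \left(-18\right) \left(-24\right) + 31 = 432 + 31 = 463$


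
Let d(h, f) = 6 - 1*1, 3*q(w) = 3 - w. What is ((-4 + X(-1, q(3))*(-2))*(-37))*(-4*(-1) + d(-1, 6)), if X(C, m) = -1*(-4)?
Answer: 3996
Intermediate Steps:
q(w) = 1 - w/3 (q(w) = (3 - w)/3 = 1 - w/3)
X(C, m) = 4
d(h, f) = 5 (d(h, f) = 6 - 1 = 5)
((-4 + X(-1, q(3))*(-2))*(-37))*(-4*(-1) + d(-1, 6)) = ((-4 + 4*(-2))*(-37))*(-4*(-1) + 5) = ((-4 - 8)*(-37))*(4 + 5) = -12*(-37)*9 = 444*9 = 3996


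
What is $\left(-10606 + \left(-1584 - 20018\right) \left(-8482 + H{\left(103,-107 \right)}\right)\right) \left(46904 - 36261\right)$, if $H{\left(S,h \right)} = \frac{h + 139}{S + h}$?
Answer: $1951823750482$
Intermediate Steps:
$H{\left(S,h \right)} = \frac{139 + h}{S + h}$
$\left(-10606 + \left(-1584 - 20018\right) \left(-8482 + H{\left(103,-107 \right)}\right)\right) \left(46904 - 36261\right) = \left(-10606 + \left(-1584 - 20018\right) \left(-8482 + \frac{139 - 107}{103 - 107}\right)\right) \left(46904 - 36261\right) = \left(-10606 - 21602 \left(-8482 + \frac{1}{-4} \cdot 32\right)\right) 10643 = \left(-10606 - 21602 \left(-8482 - 8\right)\right) 10643 = \left(-10606 - -183400980\right) 10643 = \left(-10606 + 183400980\right) 10643 = 183390374 \cdot 10643 = 1951823750482$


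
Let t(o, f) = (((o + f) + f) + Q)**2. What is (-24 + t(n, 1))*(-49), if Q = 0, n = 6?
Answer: -1960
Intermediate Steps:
t(o, f) = (o + 2*f)**2 (t(o, f) = (((o + f) + f) + 0)**2 = (((f + o) + f) + 0)**2 = ((o + 2*f) + 0)**2 = (o + 2*f)**2)
(-24 + t(n, 1))*(-49) = (-24 + (6 + 2*1)**2)*(-49) = (-24 + (6 + 2)**2)*(-49) = (-24 + 8**2)*(-49) = (-24 + 64)*(-49) = 40*(-49) = -1960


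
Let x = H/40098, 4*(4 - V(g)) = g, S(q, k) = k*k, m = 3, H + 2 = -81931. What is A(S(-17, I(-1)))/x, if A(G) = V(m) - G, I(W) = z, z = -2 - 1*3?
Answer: 581421/54622 ≈ 10.644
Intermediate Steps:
H = -81933 (H = -2 - 81931 = -81933)
z = -5 (z = -2 - 3 = -5)
I(W) = -5
S(q, k) = k²
V(g) = 4 - g/4
A(G) = 13/4 - G (A(G) = (4 - ¼*3) - G = (4 - ¾) - G = 13/4 - G)
x = -27311/13366 (x = -81933/40098 = -81933*1/40098 = -27311/13366 ≈ -2.0433)
A(S(-17, I(-1)))/x = (13/4 - 1*(-5)²)/(-27311/13366) = (13/4 - 1*25)*(-13366/27311) = (13/4 - 25)*(-13366/27311) = -87/4*(-13366/27311) = 581421/54622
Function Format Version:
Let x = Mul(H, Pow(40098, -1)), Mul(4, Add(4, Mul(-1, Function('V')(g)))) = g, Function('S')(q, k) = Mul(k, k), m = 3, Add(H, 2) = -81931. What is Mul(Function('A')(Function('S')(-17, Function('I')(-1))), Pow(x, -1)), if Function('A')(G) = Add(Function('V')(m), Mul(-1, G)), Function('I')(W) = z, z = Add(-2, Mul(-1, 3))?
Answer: Rational(581421, 54622) ≈ 10.644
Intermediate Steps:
H = -81933 (H = Add(-2, -81931) = -81933)
z = -5 (z = Add(-2, -3) = -5)
Function('I')(W) = -5
Function('S')(q, k) = Pow(k, 2)
Function('V')(g) = Add(4, Mul(Rational(-1, 4), g))
Function('A')(G) = Add(Rational(13, 4), Mul(-1, G)) (Function('A')(G) = Add(Add(4, Mul(Rational(-1, 4), 3)), Mul(-1, G)) = Add(Add(4, Rational(-3, 4)), Mul(-1, G)) = Add(Rational(13, 4), Mul(-1, G)))
x = Rational(-27311, 13366) (x = Mul(-81933, Pow(40098, -1)) = Mul(-81933, Rational(1, 40098)) = Rational(-27311, 13366) ≈ -2.0433)
Mul(Function('A')(Function('S')(-17, Function('I')(-1))), Pow(x, -1)) = Mul(Add(Rational(13, 4), Mul(-1, Pow(-5, 2))), Pow(Rational(-27311, 13366), -1)) = Mul(Add(Rational(13, 4), Mul(-1, 25)), Rational(-13366, 27311)) = Mul(Add(Rational(13, 4), -25), Rational(-13366, 27311)) = Mul(Rational(-87, 4), Rational(-13366, 27311)) = Rational(581421, 54622)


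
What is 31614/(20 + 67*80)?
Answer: 15807/2690 ≈ 5.8762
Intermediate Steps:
31614/(20 + 67*80) = 31614/(20 + 5360) = 31614/5380 = 31614*(1/5380) = 15807/2690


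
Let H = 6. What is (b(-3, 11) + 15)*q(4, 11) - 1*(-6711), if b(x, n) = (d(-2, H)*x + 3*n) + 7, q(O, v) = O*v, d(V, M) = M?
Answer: 8339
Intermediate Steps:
b(x, n) = 7 + 3*n + 6*x (b(x, n) = (6*x + 3*n) + 7 = (3*n + 6*x) + 7 = 7 + 3*n + 6*x)
(b(-3, 11) + 15)*q(4, 11) - 1*(-6711) = ((7 + 3*11 + 6*(-3)) + 15)*(4*11) - 1*(-6711) = ((7 + 33 - 18) + 15)*44 + 6711 = (22 + 15)*44 + 6711 = 37*44 + 6711 = 1628 + 6711 = 8339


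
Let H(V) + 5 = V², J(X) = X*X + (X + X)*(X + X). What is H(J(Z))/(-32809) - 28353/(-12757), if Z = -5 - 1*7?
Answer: -5682931438/418544413 ≈ -13.578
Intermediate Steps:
Z = -12 (Z = -5 - 7 = -12)
J(X) = 5*X² (J(X) = X² + (2*X)*(2*X) = X² + 4*X² = 5*X²)
H(V) = -5 + V²
H(J(Z))/(-32809) - 28353/(-12757) = (-5 + (5*(-12)²)²)/(-32809) - 28353/(-12757) = (-5 + (5*144)²)*(-1/32809) - 28353*(-1/12757) = (-5 + 720²)*(-1/32809) + 28353/12757 = (-5 + 518400)*(-1/32809) + 28353/12757 = 518395*(-1/32809) + 28353/12757 = -518395/32809 + 28353/12757 = -5682931438/418544413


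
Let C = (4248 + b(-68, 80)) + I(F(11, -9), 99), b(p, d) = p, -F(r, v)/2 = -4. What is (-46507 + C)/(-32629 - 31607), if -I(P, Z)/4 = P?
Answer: 42359/64236 ≈ 0.65943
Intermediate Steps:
F(r, v) = 8 (F(r, v) = -2*(-4) = 8)
I(P, Z) = -4*P
C = 4148 (C = (4248 - 68) - 4*8 = 4180 - 32 = 4148)
(-46507 + C)/(-32629 - 31607) = (-46507 + 4148)/(-32629 - 31607) = -42359/(-64236) = -42359*(-1/64236) = 42359/64236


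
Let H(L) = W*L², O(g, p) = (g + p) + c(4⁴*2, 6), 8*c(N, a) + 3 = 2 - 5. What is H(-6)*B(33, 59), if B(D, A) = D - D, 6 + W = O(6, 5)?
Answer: 0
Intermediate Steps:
c(N, a) = -¾ (c(N, a) = -3/8 + (2 - 5)/8 = -3/8 + (⅛)*(-3) = -3/8 - 3/8 = -¾)
O(g, p) = -¾ + g + p (O(g, p) = (g + p) - ¾ = -¾ + g + p)
W = 17/4 (W = -6 + (-¾ + 6 + 5) = -6 + 41/4 = 17/4 ≈ 4.2500)
H(L) = 17*L²/4
B(D, A) = 0
H(-6)*B(33, 59) = ((17/4)*(-6)²)*0 = ((17/4)*36)*0 = 153*0 = 0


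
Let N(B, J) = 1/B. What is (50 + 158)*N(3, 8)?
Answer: 208/3 ≈ 69.333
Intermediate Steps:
(50 + 158)*N(3, 8) = (50 + 158)/3 = 208*(1/3) = 208/3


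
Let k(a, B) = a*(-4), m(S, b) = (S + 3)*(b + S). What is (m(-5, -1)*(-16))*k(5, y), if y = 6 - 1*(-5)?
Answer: 3840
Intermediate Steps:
y = 11 (y = 6 + 5 = 11)
m(S, b) = (3 + S)*(S + b)
k(a, B) = -4*a
(m(-5, -1)*(-16))*k(5, y) = (((-5)**2 + 3*(-5) + 3*(-1) - 5*(-1))*(-16))*(-4*5) = ((25 - 15 - 3 + 5)*(-16))*(-20) = (12*(-16))*(-20) = -192*(-20) = 3840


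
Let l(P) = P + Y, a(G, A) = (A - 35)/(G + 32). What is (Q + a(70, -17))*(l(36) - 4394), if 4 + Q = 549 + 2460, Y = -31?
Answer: -224174027/17 ≈ -1.3187e+7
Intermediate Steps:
a(G, A) = (-35 + A)/(32 + G)
Q = 3005 (Q = -4 + (549 + 2460) = -4 + 3009 = 3005)
l(P) = -31 + P (l(P) = P - 31 = -31 + P)
(Q + a(70, -17))*(l(36) - 4394) = (3005 + (-35 - 17)/(32 + 70))*((-31 + 36) - 4394) = (3005 - 52/102)*(5 - 4394) = (3005 + (1/102)*(-52))*(-4389) = (3005 - 26/51)*(-4389) = (153229/51)*(-4389) = -224174027/17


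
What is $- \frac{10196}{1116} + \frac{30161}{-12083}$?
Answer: $- \frac{39214486}{3371157} \approx -11.632$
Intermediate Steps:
$- \frac{10196}{1116} + \frac{30161}{-12083} = \left(-10196\right) \frac{1}{1116} + 30161 \left(- \frac{1}{12083}\right) = - \frac{2549}{279} - \frac{30161}{12083} = - \frac{39214486}{3371157}$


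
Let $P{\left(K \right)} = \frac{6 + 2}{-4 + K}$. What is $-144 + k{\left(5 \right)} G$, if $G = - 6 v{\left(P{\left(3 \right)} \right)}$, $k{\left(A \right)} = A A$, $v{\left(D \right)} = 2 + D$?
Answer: $756$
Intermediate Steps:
$P{\left(K \right)} = \frac{8}{-4 + K}$
$k{\left(A \right)} = A^{2}$
$G = 36$ ($G = - 6 \left(2 + \frac{8}{-4 + 3}\right) = - 6 \left(2 + \frac{8}{-1}\right) = - 6 \left(2 + 8 \left(-1\right)\right) = - 6 \left(2 - 8\right) = \left(-6\right) \left(-6\right) = 36$)
$-144 + k{\left(5 \right)} G = -144 + 5^{2} \cdot 36 = -144 + 25 \cdot 36 = -144 + 900 = 756$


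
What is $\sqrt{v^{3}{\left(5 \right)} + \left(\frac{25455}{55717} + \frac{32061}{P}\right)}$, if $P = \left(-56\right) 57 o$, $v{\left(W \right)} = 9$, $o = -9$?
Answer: $\frac{\sqrt{5777031961932241094}}{88924332} \approx 27.029$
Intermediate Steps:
$P = 28728$ ($P = \left(-56\right) 57 \left(-9\right) = \left(-3192\right) \left(-9\right) = 28728$)
$\sqrt{v^{3}{\left(5 \right)} + \left(\frac{25455}{55717} + \frac{32061}{P}\right)} = \sqrt{9^{3} + \left(\frac{25455}{55717} + \frac{32061}{28728}\right)} = \sqrt{729 + \left(25455 \cdot \frac{1}{55717} + 32061 \cdot \frac{1}{28728}\right)} = \sqrt{729 + \left(\frac{25455}{55717} + \frac{10687}{9576}\right)} = \sqrt{729 + \frac{839204659}{533545992}} = \sqrt{\frac{389794232827}{533545992}} = \frac{\sqrt{5777031961932241094}}{88924332}$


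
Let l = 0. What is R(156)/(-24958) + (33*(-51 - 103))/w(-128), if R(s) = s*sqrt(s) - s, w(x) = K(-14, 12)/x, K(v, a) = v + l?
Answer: -579824178/12479 - 156*sqrt(39)/12479 ≈ -46464.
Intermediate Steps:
K(v, a) = v (K(v, a) = v + 0 = v)
w(x) = -14/x
R(s) = s**(3/2) - s
R(156)/(-24958) + (33*(-51 - 103))/w(-128) = (156**(3/2) - 1*156)/(-24958) + (33*(-51 - 103))/((-14/(-128))) = (312*sqrt(39) - 156)*(-1/24958) + (33*(-154))/((-14*(-1/128))) = (-156 + 312*sqrt(39))*(-1/24958) - 5082/7/64 = (78/12479 - 156*sqrt(39)/12479) - 5082*64/7 = (78/12479 - 156*sqrt(39)/12479) - 46464 = -579824178/12479 - 156*sqrt(39)/12479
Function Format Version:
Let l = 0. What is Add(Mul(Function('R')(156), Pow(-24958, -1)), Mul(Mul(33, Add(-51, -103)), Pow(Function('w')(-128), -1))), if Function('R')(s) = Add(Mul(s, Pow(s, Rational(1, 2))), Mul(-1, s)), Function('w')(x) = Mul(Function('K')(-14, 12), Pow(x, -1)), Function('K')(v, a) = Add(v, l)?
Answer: Add(Rational(-579824178, 12479), Mul(Rational(-156, 12479), Pow(39, Rational(1, 2)))) ≈ -46464.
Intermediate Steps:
Function('K')(v, a) = v (Function('K')(v, a) = Add(v, 0) = v)
Function('w')(x) = Mul(-14, Pow(x, -1))
Function('R')(s) = Add(Pow(s, Rational(3, 2)), Mul(-1, s))
Add(Mul(Function('R')(156), Pow(-24958, -1)), Mul(Mul(33, Add(-51, -103)), Pow(Function('w')(-128), -1))) = Add(Mul(Add(Pow(156, Rational(3, 2)), Mul(-1, 156)), Pow(-24958, -1)), Mul(Mul(33, Add(-51, -103)), Pow(Mul(-14, Pow(-128, -1)), -1))) = Add(Mul(Add(Mul(312, Pow(39, Rational(1, 2))), -156), Rational(-1, 24958)), Mul(Mul(33, -154), Pow(Mul(-14, Rational(-1, 128)), -1))) = Add(Mul(Add(-156, Mul(312, Pow(39, Rational(1, 2)))), Rational(-1, 24958)), Mul(-5082, Pow(Rational(7, 64), -1))) = Add(Add(Rational(78, 12479), Mul(Rational(-156, 12479), Pow(39, Rational(1, 2)))), Mul(-5082, Rational(64, 7))) = Add(Add(Rational(78, 12479), Mul(Rational(-156, 12479), Pow(39, Rational(1, 2)))), -46464) = Add(Rational(-579824178, 12479), Mul(Rational(-156, 12479), Pow(39, Rational(1, 2))))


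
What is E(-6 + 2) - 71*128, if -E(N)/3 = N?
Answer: -9076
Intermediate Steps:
E(N) = -3*N
E(-6 + 2) - 71*128 = -3*(-6 + 2) - 71*128 = -3*(-4) - 9088 = 12 - 9088 = -9076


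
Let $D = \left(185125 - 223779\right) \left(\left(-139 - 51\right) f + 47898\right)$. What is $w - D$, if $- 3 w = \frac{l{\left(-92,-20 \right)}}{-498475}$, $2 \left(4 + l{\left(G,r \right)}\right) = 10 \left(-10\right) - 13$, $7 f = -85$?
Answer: $\frac{5804132015233079}{2990850} \approx 1.9406 \cdot 10^{9}$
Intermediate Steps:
$f = - \frac{85}{7}$ ($f = \frac{1}{7} \left(-85\right) = - \frac{85}{7} \approx -12.143$)
$l{\left(G,r \right)} = - \frac{121}{2}$ ($l{\left(G,r \right)} = -4 + \frac{10 \left(-10\right) - 13}{2} = -4 + \frac{-100 - 13}{2} = -4 + \frac{1}{2} \left(-113\right) = -4 - \frac{113}{2} = - \frac{121}{2}$)
$w = - \frac{121}{2990850}$ ($w = - \frac{\left(- \frac{121}{2}\right) \frac{1}{-498475}}{3} = - \frac{\left(- \frac{121}{2}\right) \left(- \frac{1}{498475}\right)}{3} = \left(- \frac{1}{3}\right) \frac{121}{996950} = - \frac{121}{2990850} \approx -4.0457 \cdot 10^{-5}$)
$D = -1940629592$ ($D = \left(185125 - 223779\right) \left(\left(-139 - 51\right) \left(- \frac{85}{7}\right) + 47898\right) = - 38654 \left(\left(-190\right) \left(- \frac{85}{7}\right) + 47898\right) = - 38654 \left(\frac{16150}{7} + 47898\right) = \left(-38654\right) \frac{351436}{7} = -1940629592$)
$w - D = - \frac{121}{2990850} - -1940629592 = - \frac{121}{2990850} + 1940629592 = \frac{5804132015233079}{2990850}$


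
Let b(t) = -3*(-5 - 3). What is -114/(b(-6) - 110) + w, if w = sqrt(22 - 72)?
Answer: 57/43 + 5*I*sqrt(2) ≈ 1.3256 + 7.0711*I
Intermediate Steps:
b(t) = 24 (b(t) = -3*(-8) = 24)
w = 5*I*sqrt(2) (w = sqrt(-50) = 5*I*sqrt(2) ≈ 7.0711*I)
-114/(b(-6) - 110) + w = -114/(24 - 110) + 5*I*sqrt(2) = -114/(-86) + 5*I*sqrt(2) = -114*(-1/86) + 5*I*sqrt(2) = 57/43 + 5*I*sqrt(2)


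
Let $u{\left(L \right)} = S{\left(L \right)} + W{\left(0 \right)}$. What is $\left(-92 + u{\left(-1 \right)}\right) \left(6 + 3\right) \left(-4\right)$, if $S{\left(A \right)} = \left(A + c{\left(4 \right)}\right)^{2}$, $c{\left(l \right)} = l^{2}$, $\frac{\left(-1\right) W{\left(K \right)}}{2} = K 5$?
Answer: $-4788$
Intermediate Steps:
$W{\left(K \right)} = - 10 K$ ($W{\left(K \right)} = - 2 K 5 = - 2 \cdot 5 K = - 10 K$)
$S{\left(A \right)} = \left(16 + A\right)^{2}$ ($S{\left(A \right)} = \left(A + 4^{2}\right)^{2} = \left(A + 16\right)^{2} = \left(16 + A\right)^{2}$)
$u{\left(L \right)} = \left(16 + L\right)^{2}$ ($u{\left(L \right)} = \left(16 + L\right)^{2} - 0 = \left(16 + L\right)^{2} + 0 = \left(16 + L\right)^{2}$)
$\left(-92 + u{\left(-1 \right)}\right) \left(6 + 3\right) \left(-4\right) = \left(-92 + \left(16 - 1\right)^{2}\right) \left(6 + 3\right) \left(-4\right) = \left(-92 + 15^{2}\right) 9 \left(-4\right) = \left(-92 + 225\right) \left(-36\right) = 133 \left(-36\right) = -4788$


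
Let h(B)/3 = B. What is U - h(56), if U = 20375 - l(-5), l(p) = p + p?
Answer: 20217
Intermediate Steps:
l(p) = 2*p
h(B) = 3*B
U = 20385 (U = 20375 - 2*(-5) = 20375 - 1*(-10) = 20375 + 10 = 20385)
U - h(56) = 20385 - 3*56 = 20385 - 1*168 = 20385 - 168 = 20217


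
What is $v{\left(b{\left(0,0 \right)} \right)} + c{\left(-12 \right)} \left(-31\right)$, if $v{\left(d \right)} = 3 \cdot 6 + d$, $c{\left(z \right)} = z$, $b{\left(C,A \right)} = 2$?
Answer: $392$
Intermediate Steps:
$v{\left(d \right)} = 18 + d$
$v{\left(b{\left(0,0 \right)} \right)} + c{\left(-12 \right)} \left(-31\right) = \left(18 + 2\right) - -372 = 20 + 372 = 392$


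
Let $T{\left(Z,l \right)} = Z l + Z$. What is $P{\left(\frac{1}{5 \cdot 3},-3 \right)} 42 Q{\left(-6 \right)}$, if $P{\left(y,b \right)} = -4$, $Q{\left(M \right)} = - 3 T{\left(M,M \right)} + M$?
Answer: $16128$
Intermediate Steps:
$T{\left(Z,l \right)} = Z + Z l$
$Q{\left(M \right)} = M - 3 M \left(1 + M\right)$ ($Q{\left(M \right)} = - 3 M \left(1 + M\right) + M = M - 3 M \left(1 + M\right)$)
$P{\left(\frac{1}{5 \cdot 3},-3 \right)} 42 Q{\left(-6 \right)} = \left(-4\right) 42 \left(- 6 \left(-2 - -18\right)\right) = - 168 \left(- 6 \left(-2 + 18\right)\right) = - 168 \left(\left(-6\right) 16\right) = \left(-168\right) \left(-96\right) = 16128$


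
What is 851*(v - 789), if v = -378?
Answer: -993117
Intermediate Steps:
851*(v - 789) = 851*(-378 - 789) = 851*(-1167) = -993117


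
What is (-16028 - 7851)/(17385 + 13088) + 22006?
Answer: 670564959/30473 ≈ 22005.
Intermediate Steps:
(-16028 - 7851)/(17385 + 13088) + 22006 = -23879/30473 + 22006 = 670564959/30473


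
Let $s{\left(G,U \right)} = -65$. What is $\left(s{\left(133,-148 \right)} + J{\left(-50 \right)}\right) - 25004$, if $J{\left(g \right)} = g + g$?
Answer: $-25169$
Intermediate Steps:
$J{\left(g \right)} = 2 g$
$\left(s{\left(133,-148 \right)} + J{\left(-50 \right)}\right) - 25004 = \left(-65 + 2 \left(-50\right)\right) - 25004 = \left(-65 - 100\right) - 25004 = -165 - 25004 = -25169$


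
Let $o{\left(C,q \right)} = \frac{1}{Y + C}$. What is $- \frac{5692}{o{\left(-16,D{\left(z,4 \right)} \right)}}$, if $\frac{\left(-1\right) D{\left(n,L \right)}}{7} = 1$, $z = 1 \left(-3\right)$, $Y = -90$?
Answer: $603352$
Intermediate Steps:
$z = -3$
$D{\left(n,L \right)} = -7$ ($D{\left(n,L \right)} = \left(-7\right) 1 = -7$)
$o{\left(C,q \right)} = \frac{1}{-90 + C}$
$- \frac{5692}{o{\left(-16,D{\left(z,4 \right)} \right)}} = - \frac{5692}{\frac{1}{-90 - 16}} = - \frac{5692}{\frac{1}{-106}} = - \frac{5692}{- \frac{1}{106}} = \left(-5692\right) \left(-106\right) = 603352$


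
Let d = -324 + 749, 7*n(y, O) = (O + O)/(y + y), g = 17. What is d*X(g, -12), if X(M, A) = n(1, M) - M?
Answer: -43350/7 ≈ -6192.9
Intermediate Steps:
n(y, O) = O/(7*y) (n(y, O) = ((O + O)/(y + y))/7 = ((2*O)/((2*y)))/7 = ((2*O)*(1/(2*y)))/7 = (O/y)/7 = O/(7*y))
d = 425
X(M, A) = -6*M/7 (X(M, A) = (⅐)*M/1 - M = (⅐)*M*1 - M = M/7 - M = -6*M/7)
d*X(g, -12) = 425*(-6/7*17) = 425*(-102/7) = -43350/7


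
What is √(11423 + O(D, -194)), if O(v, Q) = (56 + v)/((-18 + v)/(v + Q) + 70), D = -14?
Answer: √65982706/76 ≈ 106.88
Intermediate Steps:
O(v, Q) = (56 + v)/(70 + (-18 + v)/(Q + v)) (O(v, Q) = (56 + v)/((-18 + v)/(Q + v) + 70) = (56 + v)/(70 + (-18 + v)/(Q + v)))
√(11423 + O(D, -194)) = √(11423 + ((-14)² + 56*(-194) + 56*(-14) - 194*(-14))/(-18 + 70*(-194) + 71*(-14))) = √(11423 + (196 - 10864 - 784 + 2716)/(-18 - 13580 - 994)) = √(11423 - 8736/(-14592)) = √(11423 - 1/14592*(-8736)) = √(11423 + 91/152) = √(1736387/152) = √65982706/76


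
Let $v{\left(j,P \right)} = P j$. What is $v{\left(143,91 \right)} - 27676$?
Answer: $-14663$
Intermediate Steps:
$v{\left(143,91 \right)} - 27676 = 91 \cdot 143 - 27676 = 13013 - 27676 = -14663$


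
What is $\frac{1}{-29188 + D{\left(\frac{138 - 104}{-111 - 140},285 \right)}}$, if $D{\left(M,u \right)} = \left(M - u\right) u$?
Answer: $- \frac{251}{27723353} \approx -9.0537 \cdot 10^{-6}$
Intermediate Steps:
$D{\left(M,u \right)} = u \left(M - u\right)$
$\frac{1}{-29188 + D{\left(\frac{138 - 104}{-111 - 140},285 \right)}} = \frac{1}{-29188 + 285 \left(\frac{138 - 104}{-111 - 140} - 285\right)} = \frac{1}{-29188 + 285 \left(\frac{34}{-251} - 285\right)} = \frac{1}{-29188 + 285 \left(34 \left(- \frac{1}{251}\right) - 285\right)} = \frac{1}{-29188 + 285 \left(- \frac{34}{251} - 285\right)} = \frac{1}{-29188 + 285 \left(- \frac{71569}{251}\right)} = \frac{1}{-29188 - \frac{20397165}{251}} = \frac{1}{- \frac{27723353}{251}} = - \frac{251}{27723353}$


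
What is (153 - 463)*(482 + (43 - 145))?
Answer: -117800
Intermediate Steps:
(153 - 463)*(482 + (43 - 145)) = -310*(482 - 102) = -310*380 = -117800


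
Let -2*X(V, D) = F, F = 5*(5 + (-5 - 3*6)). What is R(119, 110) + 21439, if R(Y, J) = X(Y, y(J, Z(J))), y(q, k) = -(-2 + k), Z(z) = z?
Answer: 21484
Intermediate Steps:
y(q, k) = 2 - k
F = -90 (F = 5*(5 + (-5 - 18)) = 5*(5 - 23) = 5*(-18) = -90)
X(V, D) = 45 (X(V, D) = -½*(-90) = 45)
R(Y, J) = 45
R(119, 110) + 21439 = 45 + 21439 = 21484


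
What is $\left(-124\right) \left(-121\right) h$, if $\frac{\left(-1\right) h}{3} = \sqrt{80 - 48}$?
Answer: $- 180048 \sqrt{2} \approx -2.5463 \cdot 10^{5}$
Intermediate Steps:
$h = - 12 \sqrt{2}$ ($h = - 3 \sqrt{80 - 48} = - 3 \sqrt{32} = - 3 \cdot 4 \sqrt{2} = - 12 \sqrt{2} \approx -16.971$)
$\left(-124\right) \left(-121\right) h = \left(-124\right) \left(-121\right) \left(- 12 \sqrt{2}\right) = 15004 \left(- 12 \sqrt{2}\right) = - 180048 \sqrt{2}$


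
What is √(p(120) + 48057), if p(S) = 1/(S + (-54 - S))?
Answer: √15570462/18 ≈ 219.22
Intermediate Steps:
p(S) = -1/54 (p(S) = 1/(-54) = -1/54)
√(p(120) + 48057) = √(-1/54 + 48057) = √(2595077/54) = √15570462/18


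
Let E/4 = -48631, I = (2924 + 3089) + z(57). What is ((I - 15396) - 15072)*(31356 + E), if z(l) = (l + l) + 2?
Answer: 3971345952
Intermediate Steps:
z(l) = 2 + 2*l (z(l) = 2*l + 2 = 2 + 2*l)
I = 6129 (I = (2924 + 3089) + (2 + 2*57) = 6013 + (2 + 114) = 6013 + 116 = 6129)
E = -194524 (E = 4*(-48631) = -194524)
((I - 15396) - 15072)*(31356 + E) = ((6129 - 15396) - 15072)*(31356 - 194524) = (-9267 - 15072)*(-163168) = -24339*(-163168) = 3971345952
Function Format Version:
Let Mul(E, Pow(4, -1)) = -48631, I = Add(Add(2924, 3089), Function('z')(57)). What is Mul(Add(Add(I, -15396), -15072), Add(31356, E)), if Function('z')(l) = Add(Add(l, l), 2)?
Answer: 3971345952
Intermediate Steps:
Function('z')(l) = Add(2, Mul(2, l)) (Function('z')(l) = Add(Mul(2, l), 2) = Add(2, Mul(2, l)))
I = 6129 (I = Add(Add(2924, 3089), Add(2, Mul(2, 57))) = Add(6013, Add(2, 114)) = Add(6013, 116) = 6129)
E = -194524 (E = Mul(4, -48631) = -194524)
Mul(Add(Add(I, -15396), -15072), Add(31356, E)) = Mul(Add(Add(6129, -15396), -15072), Add(31356, -194524)) = Mul(Add(-9267, -15072), -163168) = Mul(-24339, -163168) = 3971345952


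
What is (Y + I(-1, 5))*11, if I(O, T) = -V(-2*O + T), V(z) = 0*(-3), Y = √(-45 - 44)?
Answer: 11*I*√89 ≈ 103.77*I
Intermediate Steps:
Y = I*√89 (Y = √(-89) = I*√89 ≈ 9.434*I)
V(z) = 0
I(O, T) = 0 (I(O, T) = -1*0 = 0)
(Y + I(-1, 5))*11 = (I*√89 + 0)*11 = (I*√89)*11 = 11*I*√89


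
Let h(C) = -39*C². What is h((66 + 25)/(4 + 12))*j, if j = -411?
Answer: 132736149/256 ≈ 5.1850e+5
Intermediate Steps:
h((66 + 25)/(4 + 12))*j = -39*(66 + 25)²/(4 + 12)²*(-411) = -39*(91/16)²*(-411) = -39*8281/256*(-411) = -322959/256*(-411) = 132736149/256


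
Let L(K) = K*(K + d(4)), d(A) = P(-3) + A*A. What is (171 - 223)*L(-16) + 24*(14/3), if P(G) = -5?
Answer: -4048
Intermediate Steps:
d(A) = -5 + A**2 (d(A) = -5 + A*A = -5 + A**2)
L(K) = K*(11 + K) (L(K) = K*(K + (-5 + 4**2)) = K*(K + (-5 + 16)) = K*(K + 11) = K*(11 + K))
(171 - 223)*L(-16) + 24*(14/3) = (171 - 223)*(-16*(11 - 16)) + 24*(14/3) = -(-832)*(-5) + 24*(14*(1/3)) = -52*80 + 24*(14/3) = -4160 + 112 = -4048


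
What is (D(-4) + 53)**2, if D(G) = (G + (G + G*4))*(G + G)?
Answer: 60025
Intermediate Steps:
D(G) = 12*G**2 (D(G) = (G + (G + 4*G))*(2*G) = (G + 5*G)*(2*G) = (6*G)*(2*G) = 12*G**2)
(D(-4) + 53)**2 = (12*(-4)**2 + 53)**2 = (12*16 + 53)**2 = (192 + 53)**2 = 245**2 = 60025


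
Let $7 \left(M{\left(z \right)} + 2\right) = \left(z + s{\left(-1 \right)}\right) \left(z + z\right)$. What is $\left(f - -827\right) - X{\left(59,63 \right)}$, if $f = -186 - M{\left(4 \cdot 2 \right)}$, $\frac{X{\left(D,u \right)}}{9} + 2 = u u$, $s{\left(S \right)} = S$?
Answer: $-35076$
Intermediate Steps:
$X{\left(D,u \right)} = -18 + 9 u^{2}$ ($X{\left(D,u \right)} = -18 + 9 u u = -18 + 9 u^{2}$)
$M{\left(z \right)} = -2 + \frac{2 z \left(-1 + z\right)}{7}$ ($M{\left(z \right)} = -2 + \frac{\left(z - 1\right) \left(z + z\right)}{7} = -2 + \frac{\left(-1 + z\right) 2 z}{7} = -2 + \frac{2 z \left(-1 + z\right)}{7}$)
$f = -200$ ($f = -186 - \left(-2 - \frac{2 \cdot 4 \cdot 2}{7} + \frac{2 \left(4 \cdot 2\right)^{2}}{7}\right) = -186 - \left(-2 - \frac{16}{7} + \frac{2 \cdot 8^{2}}{7}\right) = -186 - \left(-2 - \frac{16}{7} + \frac{2}{7} \cdot 64\right) = -186 - \left(-2 - \frac{16}{7} + \frac{128}{7}\right) = -186 - 14 = -200$)
$\left(f - -827\right) - X{\left(59,63 \right)} = \left(-200 - -827\right) - \left(-18 + 9 \cdot 63^{2}\right) = \left(-200 + 827\right) - \left(-18 + 9 \cdot 3969\right) = 627 - \left(-18 + 35721\right) = 627 - 35703 = -35076$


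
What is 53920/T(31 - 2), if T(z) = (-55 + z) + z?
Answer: 53920/3 ≈ 17973.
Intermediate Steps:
T(z) = -55 + 2*z
53920/T(31 - 2) = 53920/(-55 + 2*(31 - 2)) = 53920/(-55 + 2*29) = 53920/(-55 + 58) = 53920/3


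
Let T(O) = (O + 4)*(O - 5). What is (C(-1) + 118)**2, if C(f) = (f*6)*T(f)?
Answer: 51076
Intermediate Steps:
T(O) = (-5 + O)*(4 + O) (T(O) = (4 + O)*(-5 + O) = (-5 + O)*(4 + O))
C(f) = 6*f*(-20 + f**2 - f) (C(f) = (f*6)*(-20 + f**2 - f) = (6*f)*(-20 + f**2 - f) = 6*f*(-20 + f**2 - f))
(C(-1) + 118)**2 = (6*(-1)*(-20 + (-1)**2 - 1*(-1)) + 118)**2 = (6*(-1)*(-20 + 1 + 1) + 118)**2 = (6*(-1)*(-18) + 118)**2 = (108 + 118)**2 = 226**2 = 51076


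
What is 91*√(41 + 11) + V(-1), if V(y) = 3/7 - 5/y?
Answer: 38/7 + 182*√13 ≈ 661.64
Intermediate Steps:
V(y) = 3/7 - 5/y (V(y) = 3*(⅐) - 5/y = 3/7 - 5/y)
91*√(41 + 11) + V(-1) = 91*√(41 + 11) + (3/7 - 5/(-1)) = 91*√52 + (3/7 - 5*(-1)) = 91*(2*√13) + (3/7 + 5) = 182*√13 + 38/7 = 38/7 + 182*√13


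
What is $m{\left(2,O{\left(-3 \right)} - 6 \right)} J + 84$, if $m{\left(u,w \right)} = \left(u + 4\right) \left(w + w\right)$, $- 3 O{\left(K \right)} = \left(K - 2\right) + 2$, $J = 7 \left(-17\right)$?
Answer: $7224$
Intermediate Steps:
$J = -119$
$O{\left(K \right)} = - \frac{K}{3}$ ($O{\left(K \right)} = - \frac{\left(K - 2\right) + 2}{3} = - \frac{\left(-2 + K\right) + 2}{3} = - \frac{K}{3}$)
$m{\left(u,w \right)} = 2 w \left(4 + u\right)$ ($m{\left(u,w \right)} = \left(4 + u\right) 2 w = 2 w \left(4 + u\right)$)
$m{\left(2,O{\left(-3 \right)} - 6 \right)} J + 84 = 2 \left(\left(- \frac{1}{3}\right) \left(-3\right) - 6\right) \left(4 + 2\right) \left(-119\right) + 84 = 2 \left(1 - 6\right) 6 \left(-119\right) + 84 = 2 \left(-5\right) 6 \left(-119\right) + 84 = \left(-60\right) \left(-119\right) + 84 = 7140 + 84 = 7224$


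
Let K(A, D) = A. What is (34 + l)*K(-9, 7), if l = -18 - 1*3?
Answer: -117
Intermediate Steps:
l = -21 (l = -18 - 3 = -21)
(34 + l)*K(-9, 7) = (34 - 21)*(-9) = 13*(-9) = -117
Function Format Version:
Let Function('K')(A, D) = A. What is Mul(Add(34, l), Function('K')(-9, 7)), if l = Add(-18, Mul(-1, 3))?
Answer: -117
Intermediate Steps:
l = -21 (l = Add(-18, -3) = -21)
Mul(Add(34, l), Function('K')(-9, 7)) = Mul(Add(34, -21), -9) = Mul(13, -9) = -117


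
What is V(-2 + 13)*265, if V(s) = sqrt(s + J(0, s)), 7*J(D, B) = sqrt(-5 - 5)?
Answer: 265*sqrt(539 + 7*I*sqrt(10))/7 ≈ 879.09 + 18.044*I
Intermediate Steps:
J(D, B) = I*sqrt(10)/7 (J(D, B) = sqrt(-5 - 5)/7 = sqrt(-10)/7 = (I*sqrt(10))/7 = I*sqrt(10)/7)
V(s) = sqrt(s + I*sqrt(10)/7)
V(-2 + 13)*265 = (sqrt(49*(-2 + 13) + 7*I*sqrt(10))/7)*265 = (sqrt(49*11 + 7*I*sqrt(10))/7)*265 = (sqrt(539 + 7*I*sqrt(10))/7)*265 = 265*sqrt(539 + 7*I*sqrt(10))/7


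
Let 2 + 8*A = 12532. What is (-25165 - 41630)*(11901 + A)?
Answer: -3598179855/4 ≈ -8.9955e+8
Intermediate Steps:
A = 6265/4 (A = -¼ + (⅛)*12532 = -¼ + 3133/2 = 6265/4 ≈ 1566.3)
(-25165 - 41630)*(11901 + A) = (-25165 - 41630)*(11901 + 6265/4) = -66795*53869/4 = -3598179855/4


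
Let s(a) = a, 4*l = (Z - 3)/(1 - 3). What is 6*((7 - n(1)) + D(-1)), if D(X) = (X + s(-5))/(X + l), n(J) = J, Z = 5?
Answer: 324/5 ≈ 64.800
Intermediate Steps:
l = -1/4 (l = ((5 - 3)/(1 - 3))/4 = (2/(-2))/4 = (2*(-1/2))/4 = (1/4)*(-1) = -1/4 ≈ -0.25000)
D(X) = (-5 + X)/(-1/4 + X) (D(X) = (X - 5)/(X - 1/4) = (-5 + X)/(-1/4 + X))
6*((7 - n(1)) + D(-1)) = 6*((7 - 1*1) + 4*(-5 - 1)/(-1 + 4*(-1))) = 6*((7 - 1) + 4*(-6)/(-1 - 4)) = 6*(6 + 4*(-6)/(-5)) = 6*(6 + 4*(-1/5)*(-6)) = 6*(6 + 24/5) = 6*(54/5) = 324/5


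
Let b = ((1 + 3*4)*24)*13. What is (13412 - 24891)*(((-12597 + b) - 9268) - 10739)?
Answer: 327702492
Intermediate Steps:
b = 4056 (b = ((1 + 12)*24)*13 = (13*24)*13 = 312*13 = 4056)
(13412 - 24891)*(((-12597 + b) - 9268) - 10739) = (13412 - 24891)*(((-12597 + 4056) - 9268) - 10739) = -11479*((-8541 - 9268) - 10739) = -11479*(-17809 - 10739) = -11479*(-28548) = 327702492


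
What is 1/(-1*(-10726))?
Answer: 1/10726 ≈ 9.3231e-5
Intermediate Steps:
1/(-1*(-10726)) = 1/10726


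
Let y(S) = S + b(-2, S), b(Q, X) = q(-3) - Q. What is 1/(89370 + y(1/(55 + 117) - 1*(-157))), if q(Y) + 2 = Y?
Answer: 172/15398129 ≈ 1.1170e-5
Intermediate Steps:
q(Y) = -2 + Y
b(Q, X) = -5 - Q (b(Q, X) = (-2 - 3) - Q = -5 - Q)
y(S) = -3 + S (y(S) = S + (-5 - 1*(-2)) = S + (-5 + 2) = S - 3 = -3 + S)
1/(89370 + y(1/(55 + 117) - 1*(-157))) = 1/(89370 + (-3 + (1/(55 + 117) - 1*(-157)))) = 1/(89370 + (-3 + (1/172 + 157))) = 1/(89370 + (-3 + 27005/172)) = 1/(89370 + 26489/172) = 1/(15398129/172) = 172/15398129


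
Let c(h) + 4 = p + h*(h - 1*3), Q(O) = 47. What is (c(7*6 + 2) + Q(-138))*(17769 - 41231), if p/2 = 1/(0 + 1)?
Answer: -43381238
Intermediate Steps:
p = 2 (p = 2/(0 + 1) = 2/1 = 2*1 = 2)
c(h) = -2 + h*(-3 + h) (c(h) = -4 + (2 + h*(h - 1*3)) = -4 + (2 + h*(h - 3)) = -4 + (2 + h*(-3 + h)) = -2 + h*(-3 + h))
(c(7*6 + 2) + Q(-138))*(17769 - 41231) = ((-2 + (7*6 + 2)² - 3*(7*6 + 2)) + 47)*(17769 - 41231) = ((-2 + (42 + 2)² - 3*(42 + 2)) + 47)*(-23462) = ((-2 + 44² - 3*44) + 47)*(-23462) = ((-2 + 1936 - 132) + 47)*(-23462) = (1802 + 47)*(-23462) = 1849*(-23462) = -43381238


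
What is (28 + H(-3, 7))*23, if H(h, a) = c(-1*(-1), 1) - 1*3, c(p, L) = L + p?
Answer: 621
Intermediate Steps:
H(h, a) = -1 (H(h, a) = (1 - 1*(-1)) - 1*3 = (1 + 1) - 3 = 2 - 3 = -1)
(28 + H(-3, 7))*23 = (28 - 1)*23 = 27*23 = 621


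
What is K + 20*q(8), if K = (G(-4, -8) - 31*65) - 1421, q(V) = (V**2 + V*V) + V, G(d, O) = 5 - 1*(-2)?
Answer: -709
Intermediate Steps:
G(d, O) = 7 (G(d, O) = 5 + 2 = 7)
q(V) = V + 2*V**2 (q(V) = (V**2 + V**2) + V = 2*V**2 + V = V + 2*V**2)
K = -3429 (K = (7 - 31*65) - 1421 = (7 - 2015) - 1421 = -2008 - 1421 = -3429)
K + 20*q(8) = -3429 + 20*(8*(1 + 2*8)) = -3429 + 20*(8*(1 + 16)) = -3429 + 20*(8*17) = -3429 + 20*136 = -3429 + 2720 = -709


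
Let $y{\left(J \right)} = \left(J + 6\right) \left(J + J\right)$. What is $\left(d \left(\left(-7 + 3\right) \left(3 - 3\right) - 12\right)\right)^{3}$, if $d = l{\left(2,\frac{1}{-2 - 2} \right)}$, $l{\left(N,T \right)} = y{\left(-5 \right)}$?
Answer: $1728000$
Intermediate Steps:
$y{\left(J \right)} = 2 J \left(6 + J\right)$ ($y{\left(J \right)} = \left(6 + J\right) 2 J = 2 J \left(6 + J\right)$)
$l{\left(N,T \right)} = -10$ ($l{\left(N,T \right)} = 2 \left(-5\right) \left(6 - 5\right) = 2 \left(-5\right) 1 = -10$)
$d = -10$
$\left(d \left(\left(-7 + 3\right) \left(3 - 3\right) - 12\right)\right)^{3} = \left(- 10 \left(\left(-7 + 3\right) \left(3 - 3\right) - 12\right)\right)^{3} = \left(- 10 \left(\left(-4\right) 0 - 12\right)\right)^{3} = \left(- 10 \left(0 - 12\right)\right)^{3} = \left(\left(-10\right) \left(-12\right)\right)^{3} = 120^{3} = 1728000$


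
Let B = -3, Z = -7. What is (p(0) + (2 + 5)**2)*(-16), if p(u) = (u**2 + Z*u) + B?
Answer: -736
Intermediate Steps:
p(u) = -3 + u**2 - 7*u (p(u) = (u**2 - 7*u) - 3 = -3 + u**2 - 7*u)
(p(0) + (2 + 5)**2)*(-16) = ((-3 + 0**2 - 7*0) + (2 + 5)**2)*(-16) = ((-3 + 0 + 0) + 7**2)*(-16) = (-3 + 49)*(-16) = 46*(-16) = -736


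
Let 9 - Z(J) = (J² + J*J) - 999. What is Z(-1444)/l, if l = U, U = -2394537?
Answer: 4169264/2394537 ≈ 1.7412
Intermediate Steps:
Z(J) = 1008 - 2*J² (Z(J) = 9 - ((J² + J*J) - 999) = 9 - ((J² + J²) - 999) = 9 - (2*J² - 999) = 9 - (-999 + 2*J²) = 9 + (999 - 2*J²) = 1008 - 2*J²)
l = -2394537
Z(-1444)/l = (1008 - 2*(-1444)²)/(-2394537) = (1008 - 2*2085136)*(-1/2394537) = (1008 - 4170272)*(-1/2394537) = -4169264*(-1/2394537) = 4169264/2394537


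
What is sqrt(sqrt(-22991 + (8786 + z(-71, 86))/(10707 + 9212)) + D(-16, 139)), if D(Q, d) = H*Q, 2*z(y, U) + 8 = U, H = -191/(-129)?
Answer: sqrt(-156414900743664 + 4640609106*I*sqrt(46540225606))/2569551 ≈ 8.0553 + 9.4116*I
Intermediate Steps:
H = 191/129 (H = -191*(-1/129) = 191/129 ≈ 1.4806)
z(y, U) = -4 + U/2
D(Q, d) = 191*Q/129
sqrt(sqrt(-22991 + (8786 + z(-71, 86))/(10707 + 9212)) + D(-16, 139)) = sqrt(sqrt(-22991 + (8786 + (-4 + (1/2)*86))/(10707 + 9212)) + (191/129)*(-16)) = sqrt(sqrt(-22991 + (8786 + (-4 + 43))/19919) - 3056/129) = sqrt(sqrt(-22991 + (8786 + 39)*(1/19919)) - 3056/129) = sqrt(sqrt(-22991 + 8825*(1/19919)) - 3056/129) = sqrt(sqrt(-22991 + 8825/19919) - 3056/129) = sqrt(sqrt(-457948904/19919) - 3056/129) = sqrt(14*I*sqrt(46540225606)/19919 - 3056/129) = sqrt(-3056/129 + 14*I*sqrt(46540225606)/19919)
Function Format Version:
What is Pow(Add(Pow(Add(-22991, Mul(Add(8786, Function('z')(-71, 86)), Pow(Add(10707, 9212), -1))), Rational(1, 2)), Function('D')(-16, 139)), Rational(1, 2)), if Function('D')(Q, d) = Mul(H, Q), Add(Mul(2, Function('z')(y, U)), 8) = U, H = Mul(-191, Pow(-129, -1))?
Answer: Mul(Rational(1, 2569551), Pow(Add(-156414900743664, Mul(4640609106, I, Pow(46540225606, Rational(1, 2)))), Rational(1, 2))) ≈ Add(8.0553, Mul(9.4116, I))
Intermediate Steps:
H = Rational(191, 129) (H = Mul(-191, Rational(-1, 129)) = Rational(191, 129) ≈ 1.4806)
Function('z')(y, U) = Add(-4, Mul(Rational(1, 2), U))
Function('D')(Q, d) = Mul(Rational(191, 129), Q)
Pow(Add(Pow(Add(-22991, Mul(Add(8786, Function('z')(-71, 86)), Pow(Add(10707, 9212), -1))), Rational(1, 2)), Function('D')(-16, 139)), Rational(1, 2)) = Pow(Add(Pow(Add(-22991, Mul(Add(8786, Add(-4, Mul(Rational(1, 2), 86))), Pow(Add(10707, 9212), -1))), Rational(1, 2)), Mul(Rational(191, 129), -16)), Rational(1, 2)) = Pow(Add(Pow(Add(-22991, Mul(Add(8786, Add(-4, 43)), Pow(19919, -1))), Rational(1, 2)), Rational(-3056, 129)), Rational(1, 2)) = Pow(Add(Pow(Add(-22991, Mul(Add(8786, 39), Rational(1, 19919))), Rational(1, 2)), Rational(-3056, 129)), Rational(1, 2)) = Pow(Add(Pow(Add(-22991, Mul(8825, Rational(1, 19919))), Rational(1, 2)), Rational(-3056, 129)), Rational(1, 2)) = Pow(Add(Pow(Add(-22991, Rational(8825, 19919)), Rational(1, 2)), Rational(-3056, 129)), Rational(1, 2)) = Pow(Add(Pow(Rational(-457948904, 19919), Rational(1, 2)), Rational(-3056, 129)), Rational(1, 2)) = Pow(Add(Mul(Rational(14, 19919), I, Pow(46540225606, Rational(1, 2))), Rational(-3056, 129)), Rational(1, 2)) = Pow(Add(Rational(-3056, 129), Mul(Rational(14, 19919), I, Pow(46540225606, Rational(1, 2)))), Rational(1, 2))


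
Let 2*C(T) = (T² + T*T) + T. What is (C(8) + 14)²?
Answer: 6724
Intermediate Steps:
C(T) = T² + T/2 (C(T) = ((T² + T*T) + T)/2 = ((T² + T²) + T)/2 = (2*T² + T)/2 = (T + 2*T²)/2 = T² + T/2)
(C(8) + 14)² = (8*(½ + 8) + 14)² = (8*(17/2) + 14)² = (68 + 14)² = 82² = 6724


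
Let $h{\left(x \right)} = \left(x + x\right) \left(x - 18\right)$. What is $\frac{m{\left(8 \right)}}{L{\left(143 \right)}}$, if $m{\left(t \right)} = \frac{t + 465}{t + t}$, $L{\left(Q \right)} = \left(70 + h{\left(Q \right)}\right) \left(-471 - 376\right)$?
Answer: $- \frac{43}{44130240} \approx -9.7439 \cdot 10^{-7}$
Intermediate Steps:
$h{\left(x \right)} = 2 x \left(-18 + x\right)$
$L{\left(Q \right)} = -59290 - 1694 Q \left(-18 + Q\right)$ ($L{\left(Q \right)} = \left(70 + 2 Q \left(-18 + Q\right)\right) \left(-471 - 376\right) = \left(70 + 2 Q \left(-18 + Q\right)\right) \left(-847\right) = -59290 - 1694 Q \left(-18 + Q\right)$)
$m{\left(t \right)} = \frac{465 + t}{2 t}$
$\frac{m{\left(8 \right)}}{L{\left(143 \right)}} = \frac{\frac{1}{2} \cdot \frac{1}{8} \left(465 + 8\right)}{-59290 - 242242 \left(-18 + 143\right)} = \frac{\frac{1}{2} \cdot \frac{1}{8} \cdot 473}{-59290 - 242242 \cdot 125} = \frac{473}{16 \left(-59290 - 30280250\right)} = \frac{473}{16 \left(-30339540\right)} = \frac{473}{16} \left(- \frac{1}{30339540}\right) = - \frac{43}{44130240}$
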